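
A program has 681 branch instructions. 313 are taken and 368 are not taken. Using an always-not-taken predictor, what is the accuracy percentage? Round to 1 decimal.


Predictor: always-not-taken
Correct predictions = 368
Accuracy = 368 / 681 * 100 = 54.0%

54.0


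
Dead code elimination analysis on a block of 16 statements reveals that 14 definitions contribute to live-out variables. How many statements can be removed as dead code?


Dead code = total statements - live definitions
= 16 - 14 = 2

2


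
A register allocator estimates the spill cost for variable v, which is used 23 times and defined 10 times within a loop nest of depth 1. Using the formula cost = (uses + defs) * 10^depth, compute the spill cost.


uses + defs = 23 + 10 = 33
10^1 = 10
Spill cost = 33 * 10 = 330

330


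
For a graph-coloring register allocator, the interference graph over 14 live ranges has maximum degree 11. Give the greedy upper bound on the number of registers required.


Greedy coloring never needs more than (max_degree + 1) colors: when coloring a vertex, at most max_degree neighbors are already colored.
Upper bound = 11 + 1 = 12

12


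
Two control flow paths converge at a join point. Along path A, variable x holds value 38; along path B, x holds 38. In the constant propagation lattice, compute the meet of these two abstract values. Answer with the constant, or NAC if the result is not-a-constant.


Meet operation: if both paths give the same constant, result is that constant; if they differ, result is NAC (not-a-constant).
Path A: 38, Path B: 38 -> equal
Result: constant -> 38

38


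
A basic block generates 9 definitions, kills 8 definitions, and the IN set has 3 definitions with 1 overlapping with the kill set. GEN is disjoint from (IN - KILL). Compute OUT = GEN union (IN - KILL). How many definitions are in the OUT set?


IN - KILL: 3 - 1 = 2 surviving definitions
OUT = GEN + surviving = 9 + 2 = 11

11


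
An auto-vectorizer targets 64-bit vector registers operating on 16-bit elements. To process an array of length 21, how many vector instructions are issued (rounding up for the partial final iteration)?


Width = 64 / 16 = 4 elements per vector op
Iterations = ceil(21 / 4) = 6

6


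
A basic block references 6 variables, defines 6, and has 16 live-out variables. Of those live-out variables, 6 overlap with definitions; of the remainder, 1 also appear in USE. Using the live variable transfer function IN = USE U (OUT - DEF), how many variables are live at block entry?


OUT - DEF: 16 - 6 = 10
|IN| = |USE| + |OUT - DEF| - |USE ∩ (OUT - DEF)| = 6 + 10 - 1 = 15

15


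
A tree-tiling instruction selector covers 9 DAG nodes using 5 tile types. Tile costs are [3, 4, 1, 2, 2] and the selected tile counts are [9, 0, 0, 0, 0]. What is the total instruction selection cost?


Total cost = sum(count_i * cost_i)
= 9*3 + 0*4 + 0*1 + 0*2 + 0*2
= 27

27


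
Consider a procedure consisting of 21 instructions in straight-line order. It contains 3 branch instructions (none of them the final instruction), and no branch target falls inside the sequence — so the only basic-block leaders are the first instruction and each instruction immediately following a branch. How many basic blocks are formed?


With no in-sequence branch targets, the leaders are the first instruction plus the instruction after each branch.
Number of basic blocks = branches + 1
= 3 + 1 = 4

4


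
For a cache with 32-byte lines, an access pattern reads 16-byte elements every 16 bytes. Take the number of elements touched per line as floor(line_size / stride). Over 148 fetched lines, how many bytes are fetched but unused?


Elements per line = floor(32 / 16) = 2
Bytes used per line = 2 * 16 = 32
Wasted per line = 32 - 32 = 0
Total wasted = 0 * 148 = 0

0


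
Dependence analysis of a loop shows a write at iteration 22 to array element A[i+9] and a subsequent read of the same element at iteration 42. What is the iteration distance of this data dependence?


Distance = read iteration - write iteration
= 42 - 22 = 20

20


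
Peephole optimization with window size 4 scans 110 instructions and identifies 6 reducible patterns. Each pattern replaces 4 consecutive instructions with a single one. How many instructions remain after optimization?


Each match removes 3 instructions.
Total removed = 6 * 3 = 18
Remaining = 110 - 18 = 92

92


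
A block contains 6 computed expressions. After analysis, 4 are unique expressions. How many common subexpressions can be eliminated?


CSE count = total expressions - unique expressions
= 6 - 4 = 2

2


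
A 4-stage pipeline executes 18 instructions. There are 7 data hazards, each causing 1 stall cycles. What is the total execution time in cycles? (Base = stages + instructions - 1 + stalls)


Base cycles = 4 + 18 - 1 = 21
Total stalls = 7 * 1 = 7
Total = 21 + 7 = 28

28


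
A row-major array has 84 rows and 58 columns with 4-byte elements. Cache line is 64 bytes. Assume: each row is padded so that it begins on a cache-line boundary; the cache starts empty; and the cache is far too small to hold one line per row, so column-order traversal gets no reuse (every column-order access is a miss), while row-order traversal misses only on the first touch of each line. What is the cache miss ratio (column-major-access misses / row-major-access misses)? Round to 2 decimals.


Each row occupies 58 * 4 = 232 bytes and starts on a line boundary, so it spans ceil(232 / 64) = 4 cache lines.
Row-major traversal misses (one per line touched): 84 * ceil(58 * 4 / 64) = 336
Column-major traversal misses (no reuse, every access misses): 84 * 58 = 4872
Ratio = 4872 / 336 = 14.5

14.5


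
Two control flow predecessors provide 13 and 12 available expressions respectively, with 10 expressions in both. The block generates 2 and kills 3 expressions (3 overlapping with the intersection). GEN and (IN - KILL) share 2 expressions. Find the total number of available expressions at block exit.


IN = intersection of predecessors = 10
IN - KILL = 10 - 3 = 7
|OUT| = |GEN| + |IN - KILL| - |GEN ∩ (IN - KILL)| = 2 + 7 - 2 = 7

7


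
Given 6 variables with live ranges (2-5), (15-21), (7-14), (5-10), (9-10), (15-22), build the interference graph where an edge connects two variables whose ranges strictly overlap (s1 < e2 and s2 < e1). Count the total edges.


Check all pairs for overlapping intervals.
Two intervals (s1,e1) and (s2,e2) overlap if s1 < e2 and s2 < e1.
v0 (2-5) vs v1..v5: overlaps none -> 0
v1 (15-21) vs v2..v5: overlaps v5 -> 1
v2 (7-14) vs v3..v5: overlaps v3, v4 -> 2
v3 (5-10) vs v4..v5: overlaps v4 -> 1
v4 (9-10) vs v5: overlaps none -> 0
Total overlapping pairs = 0 + 1 + 2 + 1 + 0 = 4

4


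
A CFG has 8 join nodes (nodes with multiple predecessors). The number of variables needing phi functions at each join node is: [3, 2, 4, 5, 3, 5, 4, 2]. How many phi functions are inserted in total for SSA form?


Total phi functions = sum of phi functions at each join node
= 3 + 2 + 4 + 5 + 3 + 5 + 4 + 2 = 28

28


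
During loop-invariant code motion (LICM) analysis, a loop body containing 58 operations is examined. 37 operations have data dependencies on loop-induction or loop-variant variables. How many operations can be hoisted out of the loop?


Invariant candidates = total - loop-dependent
= 58 - 37 = 21

21


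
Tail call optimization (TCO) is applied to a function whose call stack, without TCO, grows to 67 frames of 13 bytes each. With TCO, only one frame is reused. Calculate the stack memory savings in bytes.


Without TCO: 67 * 13 = 871 bytes
With TCO: reuse 1 frame = 13 bytes
Savings = 871 - 13 = 858

858


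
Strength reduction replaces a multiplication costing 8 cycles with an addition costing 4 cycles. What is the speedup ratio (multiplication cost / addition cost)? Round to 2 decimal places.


Ratio = mult_cost / add_cost = 8 / 4 = 2.0

2.0


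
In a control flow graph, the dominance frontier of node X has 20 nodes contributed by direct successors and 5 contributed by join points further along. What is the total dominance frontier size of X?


DF(X) = direct successor contributions + join point contributions
= 20 + 5 = 25

25


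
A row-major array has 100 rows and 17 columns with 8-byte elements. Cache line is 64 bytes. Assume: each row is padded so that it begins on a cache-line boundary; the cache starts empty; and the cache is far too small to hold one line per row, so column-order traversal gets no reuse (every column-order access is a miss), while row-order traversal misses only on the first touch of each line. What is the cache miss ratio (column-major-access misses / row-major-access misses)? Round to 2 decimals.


Each row occupies 17 * 8 = 136 bytes and starts on a line boundary, so it spans ceil(136 / 64) = 3 cache lines.
Row-major traversal misses (one per line touched): 100 * ceil(17 * 8 / 64) = 300
Column-major traversal misses (no reuse, every access misses): 100 * 17 = 1700
Ratio = 1700 / 300 = 5.67

5.67


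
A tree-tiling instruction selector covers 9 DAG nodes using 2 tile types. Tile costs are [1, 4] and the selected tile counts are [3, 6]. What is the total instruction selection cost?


Total cost = sum(count_i * cost_i)
= 3*1 + 6*4
= 27

27


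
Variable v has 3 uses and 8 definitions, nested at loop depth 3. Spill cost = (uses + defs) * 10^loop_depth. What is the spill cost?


uses + defs = 3 + 8 = 11
10^3 = 1000
Spill cost = 11 * 1000 = 11000

11000


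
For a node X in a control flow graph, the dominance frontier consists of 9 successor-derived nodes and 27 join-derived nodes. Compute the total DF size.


DF(X) = direct successor contributions + join point contributions
= 9 + 27 = 36

36


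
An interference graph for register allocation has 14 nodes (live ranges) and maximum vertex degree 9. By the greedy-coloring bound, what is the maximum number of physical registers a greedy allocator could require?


Greedy coloring never needs more than (max_degree + 1) colors: when coloring a vertex, at most max_degree neighbors are already colored.
Upper bound = 9 + 1 = 10

10


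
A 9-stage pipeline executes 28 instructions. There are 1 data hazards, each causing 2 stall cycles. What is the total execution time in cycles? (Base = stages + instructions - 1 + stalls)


Base cycles = 9 + 28 - 1 = 36
Total stalls = 1 * 2 = 2
Total = 36 + 2 = 38

38


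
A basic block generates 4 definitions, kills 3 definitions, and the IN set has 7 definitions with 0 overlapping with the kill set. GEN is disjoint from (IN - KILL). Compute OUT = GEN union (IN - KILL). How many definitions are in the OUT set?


IN - KILL: 7 - 0 = 7 surviving definitions
OUT = GEN + surviving = 4 + 7 = 11

11


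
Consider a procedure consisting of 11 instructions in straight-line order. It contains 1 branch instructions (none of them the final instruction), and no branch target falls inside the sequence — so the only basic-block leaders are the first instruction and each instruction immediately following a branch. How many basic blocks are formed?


With no in-sequence branch targets, the leaders are the first instruction plus the instruction after each branch.
Number of basic blocks = branches + 1
= 1 + 1 = 2

2


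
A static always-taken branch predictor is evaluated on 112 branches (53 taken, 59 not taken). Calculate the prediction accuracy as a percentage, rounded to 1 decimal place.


Predictor: always-taken
Correct predictions = 53
Accuracy = 53 / 112 * 100 = 47.3%

47.3


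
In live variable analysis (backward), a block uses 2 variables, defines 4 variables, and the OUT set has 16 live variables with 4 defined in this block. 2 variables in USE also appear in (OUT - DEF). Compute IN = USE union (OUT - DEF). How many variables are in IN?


OUT - DEF: 16 - 4 = 12
|IN| = |USE| + |OUT - DEF| - |USE ∩ (OUT - DEF)| = 2 + 12 - 2 = 12

12


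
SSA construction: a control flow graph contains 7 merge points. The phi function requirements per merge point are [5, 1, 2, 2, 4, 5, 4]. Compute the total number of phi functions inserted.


Total phi functions = sum of phi functions at each join node
= 5 + 1 + 2 + 2 + 4 + 5 + 4 = 23

23


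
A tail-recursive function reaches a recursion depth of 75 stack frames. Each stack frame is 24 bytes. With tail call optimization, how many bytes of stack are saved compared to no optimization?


Without TCO: 75 * 24 = 1800 bytes
With TCO: reuse 1 frame = 24 bytes
Savings = 1800 - 24 = 1776

1776


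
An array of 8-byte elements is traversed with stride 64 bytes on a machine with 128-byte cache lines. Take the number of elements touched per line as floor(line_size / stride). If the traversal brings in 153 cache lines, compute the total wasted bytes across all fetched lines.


Elements per line = floor(128 / 64) = 2
Bytes used per line = 2 * 8 = 16
Wasted per line = 128 - 16 = 112
Total wasted = 112 * 153 = 17136

17136


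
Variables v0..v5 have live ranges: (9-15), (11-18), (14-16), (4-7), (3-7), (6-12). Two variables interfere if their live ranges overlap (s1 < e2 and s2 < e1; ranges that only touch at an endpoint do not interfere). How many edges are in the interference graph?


Check all pairs for overlapping intervals.
Two intervals (s1,e1) and (s2,e2) overlap if s1 < e2 and s2 < e1.
v0 (9-15) vs v1..v5: overlaps v1, v2, v5 -> 3
v1 (11-18) vs v2..v5: overlaps v2, v5 -> 2
v2 (14-16) vs v3..v5: overlaps none -> 0
v3 (4-7) vs v4..v5: overlaps v4, v5 -> 2
v4 (3-7) vs v5: overlaps v5 -> 1
Total overlapping pairs = 3 + 2 + 0 + 2 + 1 = 8

8


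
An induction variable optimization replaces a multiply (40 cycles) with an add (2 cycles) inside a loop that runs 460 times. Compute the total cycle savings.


Per-iteration saving = 40 - 2 = 38
Total saved = 460 * 38 = 17480

17480


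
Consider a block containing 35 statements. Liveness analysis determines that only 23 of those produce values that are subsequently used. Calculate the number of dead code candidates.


Dead code = total statements - live definitions
= 35 - 23 = 12

12


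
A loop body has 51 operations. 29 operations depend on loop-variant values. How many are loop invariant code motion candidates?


Invariant candidates = total - loop-dependent
= 51 - 29 = 22

22


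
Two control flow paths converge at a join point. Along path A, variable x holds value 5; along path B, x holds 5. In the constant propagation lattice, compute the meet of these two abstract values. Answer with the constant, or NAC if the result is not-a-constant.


Meet operation: if both paths give the same constant, result is that constant; if they differ, result is NAC (not-a-constant).
Path A: 5, Path B: 5 -> equal
Result: constant -> 5

5


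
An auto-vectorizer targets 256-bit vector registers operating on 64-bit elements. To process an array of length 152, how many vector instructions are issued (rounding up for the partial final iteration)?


Width = 256 / 64 = 4 elements per vector op
Iterations = ceil(152 / 4) = 38

38


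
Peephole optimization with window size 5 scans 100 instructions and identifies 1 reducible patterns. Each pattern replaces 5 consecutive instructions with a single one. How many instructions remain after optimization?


Each match removes 4 instructions.
Total removed = 1 * 4 = 4
Remaining = 100 - 4 = 96

96


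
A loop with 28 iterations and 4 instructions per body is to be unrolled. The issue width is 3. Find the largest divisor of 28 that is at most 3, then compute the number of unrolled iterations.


Largest divisor of 28 <= 3 is 2
New iterations = 28 / 2 = 14

14


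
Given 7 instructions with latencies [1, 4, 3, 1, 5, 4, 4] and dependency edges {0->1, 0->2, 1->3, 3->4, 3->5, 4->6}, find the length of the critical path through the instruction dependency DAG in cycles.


Compute longest path through dependency graph: dist(Ik) = max over predecessors of dist + latency(Ik).
dist(I0) = latency 1 = 1
dist(I1) = dist(I0) + 4 = 1 + 4 = 5
dist(I2) = dist(I0) + 3 = 1 + 3 = 4
dist(I3) = dist(I1) + 1 = 5 + 1 = 6
dist(I4) = dist(I3) + 5 = 6 + 5 = 11
dist(I5) = dist(I3) + 4 = 6 + 4 = 10
dist(I6) = dist(I4) + 4 = 11 + 4 = 15
Critical path = max dist = 15

15


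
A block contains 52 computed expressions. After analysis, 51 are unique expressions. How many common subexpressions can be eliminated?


CSE count = total expressions - unique expressions
= 52 - 51 = 1

1


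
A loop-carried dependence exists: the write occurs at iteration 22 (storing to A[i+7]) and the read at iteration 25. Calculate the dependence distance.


Distance = read iteration - write iteration
= 25 - 22 = 3

3


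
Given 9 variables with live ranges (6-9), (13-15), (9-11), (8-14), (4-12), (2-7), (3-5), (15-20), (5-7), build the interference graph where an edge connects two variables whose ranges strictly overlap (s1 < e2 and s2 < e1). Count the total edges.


Check all pairs for overlapping intervals.
Two intervals (s1,e1) and (s2,e2) overlap if s1 < e2 and s2 < e1.
v0 (6-9) vs v1..v8: overlaps v3, v4, v5, v8 -> 4
v1 (13-15) vs v2..v8: overlaps v3 -> 1
v2 (9-11) vs v3..v8: overlaps v3, v4 -> 2
v3 (8-14) vs v4..v8: overlaps v4 -> 1
v4 (4-12) vs v5..v8: overlaps v5, v6, v8 -> 3
v5 (2-7) vs v6..v8: overlaps v6, v8 -> 2
v6 (3-5) vs v7..v8: overlaps none -> 0
v7 (15-20) vs v8: overlaps none -> 0
Total overlapping pairs = 4 + 1 + 2 + 1 + 3 + 2 + 0 + 0 = 13

13


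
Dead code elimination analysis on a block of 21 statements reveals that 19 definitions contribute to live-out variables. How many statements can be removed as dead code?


Dead code = total statements - live definitions
= 21 - 19 = 2

2


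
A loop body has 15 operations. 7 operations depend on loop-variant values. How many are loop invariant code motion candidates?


Invariant candidates = total - loop-dependent
= 15 - 7 = 8

8


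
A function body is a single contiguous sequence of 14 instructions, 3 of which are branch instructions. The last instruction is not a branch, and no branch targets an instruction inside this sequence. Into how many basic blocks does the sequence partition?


With no in-sequence branch targets, the leaders are the first instruction plus the instruction after each branch.
Number of basic blocks = branches + 1
= 3 + 1 = 4

4


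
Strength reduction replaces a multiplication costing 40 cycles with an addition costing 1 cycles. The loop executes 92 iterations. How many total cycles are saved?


Per-iteration saving = 40 - 1 = 39
Total saved = 92 * 39 = 3588

3588


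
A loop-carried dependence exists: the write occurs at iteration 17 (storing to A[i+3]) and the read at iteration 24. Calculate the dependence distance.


Distance = read iteration - write iteration
= 24 - 17 = 7

7


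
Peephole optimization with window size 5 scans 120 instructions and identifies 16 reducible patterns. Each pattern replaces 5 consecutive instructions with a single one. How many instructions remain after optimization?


Each match removes 4 instructions.
Total removed = 16 * 4 = 64
Remaining = 120 - 64 = 56

56


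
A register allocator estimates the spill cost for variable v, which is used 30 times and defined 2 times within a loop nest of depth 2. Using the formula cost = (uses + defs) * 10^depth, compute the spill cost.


uses + defs = 30 + 2 = 32
10^2 = 100
Spill cost = 32 * 100 = 3200

3200


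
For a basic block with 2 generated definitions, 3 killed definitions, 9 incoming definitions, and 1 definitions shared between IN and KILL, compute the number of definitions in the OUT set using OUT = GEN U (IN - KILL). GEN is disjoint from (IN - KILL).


IN - KILL: 9 - 1 = 8 surviving definitions
OUT = GEN + surviving = 2 + 8 = 10

10


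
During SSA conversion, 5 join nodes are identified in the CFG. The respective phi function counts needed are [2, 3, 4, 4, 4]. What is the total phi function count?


Total phi functions = sum of phi functions at each join node
= 2 + 3 + 4 + 4 + 4 = 17

17


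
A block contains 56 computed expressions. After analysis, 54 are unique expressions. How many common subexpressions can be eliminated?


CSE count = total expressions - unique expressions
= 56 - 54 = 2

2


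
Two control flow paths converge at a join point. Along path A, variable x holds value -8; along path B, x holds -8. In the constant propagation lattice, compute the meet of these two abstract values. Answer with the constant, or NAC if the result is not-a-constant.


Meet operation: if both paths give the same constant, result is that constant; if they differ, result is NAC (not-a-constant).
Path A: -8, Path B: -8 -> equal
Result: constant -> -8

-8


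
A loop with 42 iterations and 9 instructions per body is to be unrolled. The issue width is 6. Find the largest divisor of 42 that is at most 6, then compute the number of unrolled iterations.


Largest divisor of 42 <= 6 is 6
New iterations = 42 / 6 = 7

7


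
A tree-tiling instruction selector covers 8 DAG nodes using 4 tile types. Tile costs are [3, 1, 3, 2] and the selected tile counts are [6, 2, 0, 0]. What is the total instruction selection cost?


Total cost = sum(count_i * cost_i)
= 6*3 + 2*1 + 0*3 + 0*2
= 20

20


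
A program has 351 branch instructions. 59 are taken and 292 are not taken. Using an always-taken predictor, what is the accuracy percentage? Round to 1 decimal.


Predictor: always-taken
Correct predictions = 59
Accuracy = 59 / 351 * 100 = 16.8%

16.8


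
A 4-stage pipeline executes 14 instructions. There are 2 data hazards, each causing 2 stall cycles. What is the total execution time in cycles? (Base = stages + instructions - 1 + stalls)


Base cycles = 4 + 14 - 1 = 17
Total stalls = 2 * 2 = 4
Total = 17 + 4 = 21

21


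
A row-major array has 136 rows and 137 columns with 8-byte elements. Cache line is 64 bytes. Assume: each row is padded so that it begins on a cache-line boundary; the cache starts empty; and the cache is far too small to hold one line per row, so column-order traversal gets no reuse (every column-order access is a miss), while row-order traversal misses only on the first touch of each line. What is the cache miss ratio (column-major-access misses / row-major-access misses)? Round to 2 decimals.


Each row occupies 137 * 8 = 1096 bytes and starts on a line boundary, so it spans ceil(1096 / 64) = 18 cache lines.
Row-major traversal misses (one per line touched): 136 * ceil(137 * 8 / 64) = 2448
Column-major traversal misses (no reuse, every access misses): 136 * 137 = 18632
Ratio = 18632 / 2448 = 7.61

7.61


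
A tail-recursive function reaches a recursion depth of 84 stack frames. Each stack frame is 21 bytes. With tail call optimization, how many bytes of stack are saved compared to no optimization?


Without TCO: 84 * 21 = 1764 bytes
With TCO: reuse 1 frame = 21 bytes
Savings = 1764 - 21 = 1743

1743


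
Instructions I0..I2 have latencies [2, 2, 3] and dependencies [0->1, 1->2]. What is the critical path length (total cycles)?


Compute longest path through dependency graph: dist(Ik) = max over predecessors of dist + latency(Ik).
dist(I0) = latency 2 = 2
dist(I1) = dist(I0) + 2 = 2 + 2 = 4
dist(I2) = dist(I1) + 3 = 4 + 3 = 7
Critical path = max dist = 7

7


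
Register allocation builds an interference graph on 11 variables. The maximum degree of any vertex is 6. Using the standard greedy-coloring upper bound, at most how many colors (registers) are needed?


Greedy coloring never needs more than (max_degree + 1) colors: when coloring a vertex, at most max_degree neighbors are already colored.
Upper bound = 6 + 1 = 7

7


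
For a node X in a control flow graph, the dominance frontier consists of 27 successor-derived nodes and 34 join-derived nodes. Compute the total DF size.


DF(X) = direct successor contributions + join point contributions
= 27 + 34 = 61

61


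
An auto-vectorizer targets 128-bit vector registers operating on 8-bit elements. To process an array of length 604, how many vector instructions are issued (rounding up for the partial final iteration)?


Width = 128 / 8 = 16 elements per vector op
Iterations = ceil(604 / 16) = 38

38


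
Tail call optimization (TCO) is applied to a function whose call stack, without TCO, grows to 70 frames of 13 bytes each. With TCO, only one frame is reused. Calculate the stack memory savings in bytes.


Without TCO: 70 * 13 = 910 bytes
With TCO: reuse 1 frame = 13 bytes
Savings = 910 - 13 = 897

897


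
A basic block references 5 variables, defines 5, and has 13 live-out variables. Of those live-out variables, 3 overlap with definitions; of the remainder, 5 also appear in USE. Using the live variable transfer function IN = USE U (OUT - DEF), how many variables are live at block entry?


OUT - DEF: 13 - 3 = 10
|IN| = |USE| + |OUT - DEF| - |USE ∩ (OUT - DEF)| = 5 + 10 - 5 = 10

10


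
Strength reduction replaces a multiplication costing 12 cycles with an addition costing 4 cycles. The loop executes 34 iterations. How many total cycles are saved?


Per-iteration saving = 12 - 4 = 8
Total saved = 34 * 8 = 272

272


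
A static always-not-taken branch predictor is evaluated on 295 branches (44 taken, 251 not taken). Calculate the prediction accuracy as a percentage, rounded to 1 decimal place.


Predictor: always-not-taken
Correct predictions = 251
Accuracy = 251 / 295 * 100 = 85.1%

85.1


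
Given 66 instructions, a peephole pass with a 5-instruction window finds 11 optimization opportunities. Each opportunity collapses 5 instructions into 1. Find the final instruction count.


Each match removes 4 instructions.
Total removed = 11 * 4 = 44
Remaining = 66 - 44 = 22

22


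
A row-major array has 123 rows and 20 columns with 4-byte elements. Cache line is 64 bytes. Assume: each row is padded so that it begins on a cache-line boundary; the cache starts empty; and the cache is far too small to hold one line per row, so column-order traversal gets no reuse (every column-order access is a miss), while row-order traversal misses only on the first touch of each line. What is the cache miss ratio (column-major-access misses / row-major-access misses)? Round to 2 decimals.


Each row occupies 20 * 4 = 80 bytes and starts on a line boundary, so it spans ceil(80 / 64) = 2 cache lines.
Row-major traversal misses (one per line touched): 123 * ceil(20 * 4 / 64) = 246
Column-major traversal misses (no reuse, every access misses): 123 * 20 = 2460
Ratio = 2460 / 246 = 10.0

10.0


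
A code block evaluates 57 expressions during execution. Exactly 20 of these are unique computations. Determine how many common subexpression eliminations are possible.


CSE count = total expressions - unique expressions
= 57 - 20 = 37

37


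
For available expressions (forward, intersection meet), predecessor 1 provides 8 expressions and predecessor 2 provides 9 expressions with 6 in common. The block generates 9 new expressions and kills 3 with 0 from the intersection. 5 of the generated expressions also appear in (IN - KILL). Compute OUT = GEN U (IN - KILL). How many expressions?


IN = intersection of predecessors = 6
IN - KILL = 6 - 0 = 6
|OUT| = |GEN| + |IN - KILL| - |GEN ∩ (IN - KILL)| = 9 + 6 - 5 = 10

10


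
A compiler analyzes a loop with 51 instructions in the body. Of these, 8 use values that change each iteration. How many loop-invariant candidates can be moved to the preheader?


Invariant candidates = total - loop-dependent
= 51 - 8 = 43

43


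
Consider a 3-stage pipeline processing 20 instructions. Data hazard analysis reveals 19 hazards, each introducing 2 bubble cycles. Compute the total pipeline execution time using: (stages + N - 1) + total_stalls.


Base cycles = 3 + 20 - 1 = 22
Total stalls = 19 * 2 = 38
Total = 22 + 38 = 60

60


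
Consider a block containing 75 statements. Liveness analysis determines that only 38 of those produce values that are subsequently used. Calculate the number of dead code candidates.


Dead code = total statements - live definitions
= 75 - 38 = 37

37


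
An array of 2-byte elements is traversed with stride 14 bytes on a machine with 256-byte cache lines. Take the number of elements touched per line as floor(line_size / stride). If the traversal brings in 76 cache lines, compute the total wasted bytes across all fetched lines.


Elements per line = floor(256 / 14) = 18
Bytes used per line = 18 * 2 = 36
Wasted per line = 256 - 36 = 220
Total wasted = 220 * 76 = 16720

16720


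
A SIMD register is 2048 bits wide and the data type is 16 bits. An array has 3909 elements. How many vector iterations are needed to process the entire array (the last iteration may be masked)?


Width = 2048 / 16 = 128 elements per vector op
Iterations = ceil(3909 / 128) = 31

31


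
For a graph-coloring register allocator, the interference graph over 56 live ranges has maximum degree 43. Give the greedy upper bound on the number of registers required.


Greedy coloring never needs more than (max_degree + 1) colors: when coloring a vertex, at most max_degree neighbors are already colored.
Upper bound = 43 + 1 = 44

44


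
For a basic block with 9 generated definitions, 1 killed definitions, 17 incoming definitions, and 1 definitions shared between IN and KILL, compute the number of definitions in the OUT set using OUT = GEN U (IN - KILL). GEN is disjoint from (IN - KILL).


IN - KILL: 17 - 1 = 16 surviving definitions
OUT = GEN + surviving = 9 + 16 = 25

25


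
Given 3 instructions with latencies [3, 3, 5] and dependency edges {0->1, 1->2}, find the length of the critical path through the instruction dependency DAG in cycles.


Compute longest path through dependency graph: dist(Ik) = max over predecessors of dist + latency(Ik).
dist(I0) = latency 3 = 3
dist(I1) = dist(I0) + 3 = 3 + 3 = 6
dist(I2) = dist(I1) + 5 = 6 + 5 = 11
Critical path = max dist = 11

11


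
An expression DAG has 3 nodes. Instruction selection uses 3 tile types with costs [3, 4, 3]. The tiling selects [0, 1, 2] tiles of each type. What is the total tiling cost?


Total cost = sum(count_i * cost_i)
= 0*3 + 1*4 + 2*3
= 10

10


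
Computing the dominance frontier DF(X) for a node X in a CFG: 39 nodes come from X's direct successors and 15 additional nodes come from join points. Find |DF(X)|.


DF(X) = direct successor contributions + join point contributions
= 39 + 15 = 54

54


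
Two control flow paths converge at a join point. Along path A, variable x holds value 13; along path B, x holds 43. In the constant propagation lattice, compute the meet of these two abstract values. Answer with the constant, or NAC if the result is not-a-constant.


Meet operation: if both paths give the same constant, result is that constant; if they differ, result is NAC (not-a-constant).
Path A: 13, Path B: 43 -> differ
Result: not-a-constant -> NAC

NAC


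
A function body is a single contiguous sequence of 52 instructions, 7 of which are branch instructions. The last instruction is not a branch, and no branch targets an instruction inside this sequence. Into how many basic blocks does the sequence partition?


With no in-sequence branch targets, the leaders are the first instruction plus the instruction after each branch.
Number of basic blocks = branches + 1
= 7 + 1 = 8

8


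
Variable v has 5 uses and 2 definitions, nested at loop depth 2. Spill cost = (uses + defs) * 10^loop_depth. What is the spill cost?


uses + defs = 5 + 2 = 7
10^2 = 100
Spill cost = 7 * 100 = 700

700


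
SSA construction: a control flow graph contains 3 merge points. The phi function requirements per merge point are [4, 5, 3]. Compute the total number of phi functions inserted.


Total phi functions = sum of phi functions at each join node
= 4 + 5 + 3 = 12

12


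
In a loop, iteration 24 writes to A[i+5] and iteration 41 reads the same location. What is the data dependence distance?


Distance = read iteration - write iteration
= 41 - 24 = 17

17


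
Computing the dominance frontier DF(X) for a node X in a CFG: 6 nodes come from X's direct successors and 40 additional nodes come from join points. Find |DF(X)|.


DF(X) = direct successor contributions + join point contributions
= 6 + 40 = 46

46


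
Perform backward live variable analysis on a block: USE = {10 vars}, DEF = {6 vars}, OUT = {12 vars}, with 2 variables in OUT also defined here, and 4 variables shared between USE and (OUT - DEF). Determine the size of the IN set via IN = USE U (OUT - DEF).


OUT - DEF: 12 - 2 = 10
|IN| = |USE| + |OUT - DEF| - |USE ∩ (OUT - DEF)| = 10 + 10 - 4 = 16

16


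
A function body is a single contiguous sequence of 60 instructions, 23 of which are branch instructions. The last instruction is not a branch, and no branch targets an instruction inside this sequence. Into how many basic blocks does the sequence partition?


With no in-sequence branch targets, the leaders are the first instruction plus the instruction after each branch.
Number of basic blocks = branches + 1
= 23 + 1 = 24

24


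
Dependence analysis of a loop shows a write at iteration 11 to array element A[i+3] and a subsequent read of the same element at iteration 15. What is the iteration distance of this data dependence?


Distance = read iteration - write iteration
= 15 - 11 = 4

4


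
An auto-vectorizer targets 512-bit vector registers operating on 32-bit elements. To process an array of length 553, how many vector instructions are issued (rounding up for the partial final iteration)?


Width = 512 / 32 = 16 elements per vector op
Iterations = ceil(553 / 16) = 35

35


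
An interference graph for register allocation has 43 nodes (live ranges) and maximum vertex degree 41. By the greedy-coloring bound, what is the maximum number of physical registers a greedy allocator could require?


Greedy coloring never needs more than (max_degree + 1) colors: when coloring a vertex, at most max_degree neighbors are already colored.
Upper bound = 41 + 1 = 42

42


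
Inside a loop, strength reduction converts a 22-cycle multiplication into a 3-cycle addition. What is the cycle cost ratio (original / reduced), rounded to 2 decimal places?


Ratio = mult_cost / add_cost = 22 / 3 = 7.33

7.33


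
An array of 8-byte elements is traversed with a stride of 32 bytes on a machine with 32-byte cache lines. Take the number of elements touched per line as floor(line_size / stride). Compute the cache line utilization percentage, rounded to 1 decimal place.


Elements per cache line = floor(32 / 32) = 1
Bytes used = 1 * 8 = 8
Utilization = 8 / 32 * 100 = 25.0%

25.0


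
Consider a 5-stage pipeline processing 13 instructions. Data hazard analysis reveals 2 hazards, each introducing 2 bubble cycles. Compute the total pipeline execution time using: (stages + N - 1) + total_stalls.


Base cycles = 5 + 13 - 1 = 17
Total stalls = 2 * 2 = 4
Total = 17 + 4 = 21

21


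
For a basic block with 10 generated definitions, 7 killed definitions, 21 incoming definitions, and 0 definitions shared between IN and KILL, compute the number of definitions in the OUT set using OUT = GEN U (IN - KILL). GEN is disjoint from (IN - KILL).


IN - KILL: 21 - 0 = 21 surviving definitions
OUT = GEN + surviving = 10 + 21 = 31

31


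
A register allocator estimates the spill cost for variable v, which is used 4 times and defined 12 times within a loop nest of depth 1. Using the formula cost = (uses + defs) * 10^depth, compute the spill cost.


uses + defs = 4 + 12 = 16
10^1 = 10
Spill cost = 16 * 10 = 160

160


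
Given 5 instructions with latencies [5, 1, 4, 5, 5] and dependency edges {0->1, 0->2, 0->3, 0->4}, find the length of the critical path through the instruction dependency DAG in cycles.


Compute longest path through dependency graph: dist(Ik) = max over predecessors of dist + latency(Ik).
dist(I0) = latency 5 = 5
dist(I1) = dist(I0) + 1 = 5 + 1 = 6
dist(I2) = dist(I0) + 4 = 5 + 4 = 9
dist(I3) = dist(I0) + 5 = 5 + 5 = 10
dist(I4) = dist(I0) + 5 = 5 + 5 = 10
Critical path = max dist = 10

10


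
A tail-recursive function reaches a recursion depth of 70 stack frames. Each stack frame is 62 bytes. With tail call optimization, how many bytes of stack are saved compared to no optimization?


Without TCO: 70 * 62 = 4340 bytes
With TCO: reuse 1 frame = 62 bytes
Savings = 4340 - 62 = 4278

4278


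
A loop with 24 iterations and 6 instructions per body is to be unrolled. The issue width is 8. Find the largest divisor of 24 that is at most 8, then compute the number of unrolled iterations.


Largest divisor of 24 <= 8 is 8
New iterations = 24 / 8 = 3

3


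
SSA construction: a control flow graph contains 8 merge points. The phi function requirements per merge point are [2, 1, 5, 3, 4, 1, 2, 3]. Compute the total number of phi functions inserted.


Total phi functions = sum of phi functions at each join node
= 2 + 1 + 5 + 3 + 4 + 1 + 2 + 3 = 21

21


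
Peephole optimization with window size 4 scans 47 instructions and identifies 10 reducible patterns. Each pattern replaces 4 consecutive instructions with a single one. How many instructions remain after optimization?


Each match removes 3 instructions.
Total removed = 10 * 3 = 30
Remaining = 47 - 30 = 17

17


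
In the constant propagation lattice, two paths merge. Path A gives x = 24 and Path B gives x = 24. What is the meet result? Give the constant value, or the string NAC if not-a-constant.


Meet operation: if both paths give the same constant, result is that constant; if they differ, result is NAC (not-a-constant).
Path A: 24, Path B: 24 -> equal
Result: constant -> 24

24


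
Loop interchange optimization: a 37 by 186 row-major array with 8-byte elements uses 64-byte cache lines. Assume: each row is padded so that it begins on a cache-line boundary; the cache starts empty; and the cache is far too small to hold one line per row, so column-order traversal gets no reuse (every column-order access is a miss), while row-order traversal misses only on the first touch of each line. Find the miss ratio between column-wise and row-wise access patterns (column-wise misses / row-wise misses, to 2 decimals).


Each row occupies 186 * 8 = 1488 bytes and starts on a line boundary, so it spans ceil(1488 / 64) = 24 cache lines.
Row-major traversal misses (one per line touched): 37 * ceil(186 * 8 / 64) = 888
Column-major traversal misses (no reuse, every access misses): 37 * 186 = 6882
Ratio = 6882 / 888 = 7.75

7.75


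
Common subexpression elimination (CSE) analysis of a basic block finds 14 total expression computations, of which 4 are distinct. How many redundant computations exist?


CSE count = total expressions - unique expressions
= 14 - 4 = 10

10


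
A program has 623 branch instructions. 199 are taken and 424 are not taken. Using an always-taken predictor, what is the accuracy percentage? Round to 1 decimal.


Predictor: always-taken
Correct predictions = 199
Accuracy = 199 / 623 * 100 = 31.9%

31.9


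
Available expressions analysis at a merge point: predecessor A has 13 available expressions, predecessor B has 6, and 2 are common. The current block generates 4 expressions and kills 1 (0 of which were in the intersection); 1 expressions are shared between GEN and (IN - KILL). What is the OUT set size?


IN = intersection of predecessors = 2
IN - KILL = 2 - 0 = 2
|OUT| = |GEN| + |IN - KILL| - |GEN ∩ (IN - KILL)| = 4 + 2 - 1 = 5

5


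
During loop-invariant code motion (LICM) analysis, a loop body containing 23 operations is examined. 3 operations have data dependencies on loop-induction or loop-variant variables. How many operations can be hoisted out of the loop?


Invariant candidates = total - loop-dependent
= 23 - 3 = 20

20


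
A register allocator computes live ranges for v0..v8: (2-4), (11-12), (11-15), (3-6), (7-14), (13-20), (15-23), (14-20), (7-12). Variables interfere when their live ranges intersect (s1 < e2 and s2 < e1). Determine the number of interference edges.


Check all pairs for overlapping intervals.
Two intervals (s1,e1) and (s2,e2) overlap if s1 < e2 and s2 < e1.
v0 (2-4) vs v1..v8: overlaps v3 -> 1
v1 (11-12) vs v2..v8: overlaps v2, v4, v8 -> 3
v2 (11-15) vs v3..v8: overlaps v4, v5, v7, v8 -> 4
v3 (3-6) vs v4..v8: overlaps none -> 0
v4 (7-14) vs v5..v8: overlaps v5, v8 -> 2
v5 (13-20) vs v6..v8: overlaps v6, v7 -> 2
v6 (15-23) vs v7..v8: overlaps v7 -> 1
v7 (14-20) vs v8: overlaps none -> 0
Total overlapping pairs = 1 + 3 + 4 + 0 + 2 + 2 + 1 + 0 = 13

13
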